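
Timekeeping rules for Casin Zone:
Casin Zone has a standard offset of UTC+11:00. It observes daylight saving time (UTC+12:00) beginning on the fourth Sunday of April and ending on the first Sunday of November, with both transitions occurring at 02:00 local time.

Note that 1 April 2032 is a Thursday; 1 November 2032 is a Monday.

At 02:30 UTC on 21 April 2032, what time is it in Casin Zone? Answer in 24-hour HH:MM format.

1 April 2032 is a Thursday, so the first Sunday is April 4 and the fourth is April 25.
1 November 2032 is a Monday, so the first Sunday is November 7.
At the standard offset (UTC+11:00), 02:30 UTC + 11h = 13:30 Casin Zone standard time.
The standard-time date in Casin Zone, 21 April 2032, is outside the daylight-saving period (25 April – 7 November), so Casin Zone is on standard time, UTC+11:00.
02:30 UTC + 11h = 13:30 local.

13:30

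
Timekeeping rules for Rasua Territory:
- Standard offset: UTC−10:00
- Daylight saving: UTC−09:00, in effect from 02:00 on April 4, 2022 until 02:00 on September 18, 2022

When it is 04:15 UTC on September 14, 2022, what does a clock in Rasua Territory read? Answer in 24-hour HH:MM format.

19:15

At the standard offset (UTC−10:00), 04:15 UTC − 10h = 18:15 Rasua Territory standard time (rolling into the previous day, 13 September 2022).
The standard-time date in Rasua Territory, September 13, 2022, lies within the daylight-saving period (4 April – 18 September), so Rasua Territory is on daylight time, UTC−09:00.
04:15 UTC − 9h = 19:15 local (rolling into the previous day, 13 September 2022).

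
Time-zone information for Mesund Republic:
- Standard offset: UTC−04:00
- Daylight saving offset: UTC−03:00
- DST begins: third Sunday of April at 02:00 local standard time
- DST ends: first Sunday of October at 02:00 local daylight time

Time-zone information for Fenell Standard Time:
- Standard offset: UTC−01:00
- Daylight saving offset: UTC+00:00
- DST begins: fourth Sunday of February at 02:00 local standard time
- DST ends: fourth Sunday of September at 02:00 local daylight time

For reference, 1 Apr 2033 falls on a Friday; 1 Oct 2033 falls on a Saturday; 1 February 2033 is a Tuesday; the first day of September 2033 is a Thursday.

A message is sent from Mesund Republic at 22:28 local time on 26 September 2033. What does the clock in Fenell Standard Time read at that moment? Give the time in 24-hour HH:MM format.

00:28

1 April 2033 is a Friday, so the first Sunday is April 3 and the third is April 17.
1 October 2033 is a Saturday, so the first Sunday is October 2.
26 September 2033 lies within the daylight-saving period (17 April – 2 October), so Mesund Republic is on daylight time, UTC−03:00.
22:28 Mesund Republic + 3h = 01:28 UTC (rolling into the next day, 27 September 2033).
1 February 2033 is a Tuesday, so the first Sunday is February 6 and the fourth is February 27.
1 September 2033 is a Thursday, so the first Sunday is September 4 and the fourth is September 25.
At the standard offset (UTC−01:00), 01:28 UTC − 1h = 00:28 Fenell Standard Time standard time.
The standard-time date in Fenell Standard Time, 27 September 2033, is outside the daylight-saving period (27 February – 25 September), so Fenell Standard Time is on standard time, UTC−01:00.
01:28 UTC − 1h = 00:28 Fenell Standard Time.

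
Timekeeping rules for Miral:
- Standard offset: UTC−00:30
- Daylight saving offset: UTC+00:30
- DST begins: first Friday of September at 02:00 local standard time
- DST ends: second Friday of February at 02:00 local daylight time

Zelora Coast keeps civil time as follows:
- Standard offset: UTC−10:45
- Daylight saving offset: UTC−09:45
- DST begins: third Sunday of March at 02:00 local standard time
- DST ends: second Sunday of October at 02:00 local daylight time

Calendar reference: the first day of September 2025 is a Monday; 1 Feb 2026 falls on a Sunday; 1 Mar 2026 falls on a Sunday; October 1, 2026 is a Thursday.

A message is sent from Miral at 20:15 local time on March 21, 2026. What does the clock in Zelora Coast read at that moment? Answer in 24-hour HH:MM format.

1 September 2025 is a Monday, so the first Friday is September 5.
1 February 2026 is a Sunday, so the first Friday is February 6 and the second is February 13.
March 21, 2026 is outside the daylight-saving period (5 September 2025 – 13 February 2026), so Miral is on standard time, UTC−00:30.
20:15 Miral + 0h30m = 20:45 UTC.
1 March 2026 is a Sunday, so the first Sunday is March 1 and the third is March 15.
1 October 2026 is a Thursday, so the first Sunday is October 4 and the second is October 11.
At the standard offset (UTC−10:45), 20:45 UTC − 10h45m = 10:00 Zelora Coast standard time.
Daylight saving runs 15 March – 11 October; the standard-time date in Zelora Coast, March 21, 2026, is inside that window, so Zelora Coast is at UTC−09:45.
20:45 UTC − 9h45m = 11:00 Zelora Coast.

11:00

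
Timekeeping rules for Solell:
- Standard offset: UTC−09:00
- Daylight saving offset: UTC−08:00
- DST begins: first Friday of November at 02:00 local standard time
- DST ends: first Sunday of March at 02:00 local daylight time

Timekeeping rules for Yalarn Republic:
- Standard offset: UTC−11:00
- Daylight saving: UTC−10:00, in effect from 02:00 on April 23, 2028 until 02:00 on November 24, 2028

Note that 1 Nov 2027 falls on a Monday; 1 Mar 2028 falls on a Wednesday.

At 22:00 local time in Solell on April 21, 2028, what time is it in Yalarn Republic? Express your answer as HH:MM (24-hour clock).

20:00

1 November 2027 is a Monday, so the first Friday is November 5.
1 March 2028 is a Wednesday, so the first Sunday is March 5.
April 21, 2028 does not fall between 5 November 2027 and 5 March 2028, so daylight saving is not in effect and Solell is at UTC−09:00.
22:00 Solell + 9h = 07:00 UTC (rolling into the next day, 22 April 2028).
At the standard offset (UTC−11:00), 07:00 UTC − 11h = 20:00 Yalarn Republic standard time (rolling into the previous day, 21 April 2028).
Daylight saving runs 23 April – 24 November; the standard-time date in Yalarn Republic, April 21, 2028, is outside that window, so Yalarn Republic is on standard time at UTC−11:00.
07:00 UTC − 11h = 20:00 Yalarn Republic (rolling into the previous day, 21 April 2028).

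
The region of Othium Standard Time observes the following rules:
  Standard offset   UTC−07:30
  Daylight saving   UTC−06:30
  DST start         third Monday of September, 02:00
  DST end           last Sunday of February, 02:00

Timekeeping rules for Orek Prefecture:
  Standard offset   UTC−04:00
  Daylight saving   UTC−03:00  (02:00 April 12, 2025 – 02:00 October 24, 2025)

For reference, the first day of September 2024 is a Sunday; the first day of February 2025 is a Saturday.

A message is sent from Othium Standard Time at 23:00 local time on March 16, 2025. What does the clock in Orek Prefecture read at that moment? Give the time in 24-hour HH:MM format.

1 September 2024 is a Sunday, so the first Monday is September 2 and the third is September 16.
1 February 2025 is a Saturday, so Sundays fall on 2, 9, 16, 23; the last is February 23.
March 16, 2025 does not fall between 16 September 2024 and 23 February 2025, so daylight saving is not in effect and Othium Standard Time is at UTC−07:30.
23:00 Othium Standard Time + 7h30m = 06:30 UTC (rolling into the next day, 17 March 2025).
At the standard offset (UTC−04:00), 06:30 UTC − 4h = 02:30 Orek Prefecture standard time.
The standard-time date in Orek Prefecture, March 17, 2025, does not fall between 12 April and 24 October, so daylight saving is not in effect and Orek Prefecture is at UTC−04:00.
06:30 UTC − 4h = 02:30 Orek Prefecture.

02:30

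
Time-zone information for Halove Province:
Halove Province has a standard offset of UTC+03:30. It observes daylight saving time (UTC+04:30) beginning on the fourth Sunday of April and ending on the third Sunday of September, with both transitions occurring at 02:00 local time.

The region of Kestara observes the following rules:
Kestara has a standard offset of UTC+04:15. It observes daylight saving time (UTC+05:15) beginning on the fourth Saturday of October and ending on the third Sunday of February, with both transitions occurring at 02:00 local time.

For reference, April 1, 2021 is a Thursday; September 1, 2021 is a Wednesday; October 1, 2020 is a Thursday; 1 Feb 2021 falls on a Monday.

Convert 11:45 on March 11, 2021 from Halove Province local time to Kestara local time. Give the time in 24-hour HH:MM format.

1 April 2021 is a Thursday, so the first Sunday is April 4 and the fourth is April 25.
1 September 2021 is a Wednesday, so the first Sunday is September 5 and the third is September 19.
March 11, 2021 is outside the daylight-saving period (25 April – 19 September), so Halove Province is on standard time, UTC+03:30.
11:45 Halove Province − 3h30m = 08:15 UTC.
1 October 2020 is a Thursday, so the first Saturday is October 3 and the fourth is October 24.
1 February 2021 is a Monday, so the first Sunday is February 7 and the third is February 21.
At the standard offset (UTC+04:15), 08:15 UTC + 4h15m = 12:30 Kestara standard time.
The standard-time date in Kestara, March 11, 2021, is outside the daylight-saving period (24 October 2020 – 21 February 2021), so Kestara is on standard time, UTC+04:15.
08:15 UTC + 4h15m = 12:30 Kestara.

12:30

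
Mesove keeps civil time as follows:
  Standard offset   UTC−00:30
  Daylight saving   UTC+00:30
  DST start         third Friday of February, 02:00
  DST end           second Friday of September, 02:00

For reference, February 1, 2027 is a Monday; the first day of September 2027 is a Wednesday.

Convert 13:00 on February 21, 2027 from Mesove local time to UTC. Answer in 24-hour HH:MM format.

12:30

1 February 2027 is a Monday, so the first Friday is February 5 and the third is February 19.
1 September 2027 is a Wednesday, so the first Friday is September 3 and the second is September 10.
February 21, 2027 falls between 19 February and 10 September, so daylight saving is in effect and Mesove is at UTC+00:30.
13:00 local − 0h30m = 12:30 UTC.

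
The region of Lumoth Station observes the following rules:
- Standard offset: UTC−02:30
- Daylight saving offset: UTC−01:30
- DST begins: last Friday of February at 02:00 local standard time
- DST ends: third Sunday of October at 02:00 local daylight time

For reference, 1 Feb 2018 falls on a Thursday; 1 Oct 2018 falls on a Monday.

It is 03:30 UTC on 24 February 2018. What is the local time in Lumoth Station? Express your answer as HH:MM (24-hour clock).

02:00

1 February 2018 is a Thursday, so Fridays fall on 2, 9, 16, 23; the last is February 23.
1 October 2018 is a Monday, so the first Sunday is October 7 and the third is October 21.
At the standard offset (UTC−02:30), 03:30 UTC − 2h30m = 01:00 Lumoth Station standard time.
The standard-time date in Lumoth Station, 24 February 2018, falls between 23 February and 21 October, so daylight saving is in effect and Lumoth Station is at UTC−01:30.
03:30 UTC − 1h30m = 02:00 local.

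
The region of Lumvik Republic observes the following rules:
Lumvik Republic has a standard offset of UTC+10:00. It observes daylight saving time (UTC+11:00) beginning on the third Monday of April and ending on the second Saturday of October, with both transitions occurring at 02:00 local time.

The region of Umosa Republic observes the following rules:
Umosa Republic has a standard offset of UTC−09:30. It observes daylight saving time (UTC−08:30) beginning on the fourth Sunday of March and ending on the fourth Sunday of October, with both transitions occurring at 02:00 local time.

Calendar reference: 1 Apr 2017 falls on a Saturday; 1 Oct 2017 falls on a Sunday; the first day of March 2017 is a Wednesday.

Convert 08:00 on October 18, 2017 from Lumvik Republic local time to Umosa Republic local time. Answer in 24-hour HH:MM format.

13:30

1 April 2017 is a Saturday, so the first Monday is April 3 and the third is April 17.
1 October 2017 is a Sunday, so the first Saturday is October 7 and the second is October 14.
October 18, 2017 does not fall between 17 April and 14 October, so daylight saving is not in effect and Lumvik Republic is at UTC+10:00.
08:00 Lumvik Republic − 10h = 22:00 UTC (rolling into the previous day, 17 October 2017).
1 March 2017 is a Wednesday, so the first Sunday is March 5 and the fourth is March 26.
1 October 2017 is a Sunday, so the first Sunday is October 1 and the fourth is October 22.
At the standard offset (UTC−09:30), 22:00 UTC − 9h30m = 12:30 Umosa Republic standard time.
The standard-time date in Umosa Republic, October 17, 2017, falls between 26 March and 22 October, so daylight saving is in effect and Umosa Republic is at UTC−08:30.
22:00 UTC − 8h30m = 13:30 Umosa Republic.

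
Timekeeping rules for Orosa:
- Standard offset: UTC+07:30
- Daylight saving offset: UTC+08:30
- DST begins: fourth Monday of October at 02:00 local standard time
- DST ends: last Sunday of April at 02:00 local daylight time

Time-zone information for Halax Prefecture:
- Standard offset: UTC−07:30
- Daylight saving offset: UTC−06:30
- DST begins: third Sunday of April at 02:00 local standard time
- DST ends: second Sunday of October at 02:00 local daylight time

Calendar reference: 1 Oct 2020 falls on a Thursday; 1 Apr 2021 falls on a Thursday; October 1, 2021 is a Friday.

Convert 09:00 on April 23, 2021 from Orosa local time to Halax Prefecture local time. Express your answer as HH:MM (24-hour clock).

1 October 2020 is a Thursday, so the first Monday is October 5 and the fourth is October 26.
1 April 2021 is a Thursday, so Sundays fall on 4, 11, 18, 25; the last is April 25.
April 23, 2021 lies within the daylight-saving period (26 October 2020 – 25 April 2021), so Orosa is on daylight time, UTC+08:30.
09:00 Orosa − 8h30m = 00:30 UTC.
1 April 2021 is a Thursday, so the first Sunday is April 4 and the third is April 18.
1 October 2021 is a Friday, so the first Sunday is October 3 and the second is October 10.
At the standard offset (UTC−07:30), 00:30 UTC − 7h30m = 17:00 Halax Prefecture standard time (rolling into the previous day, 22 April 2021).
The standard-time date in Halax Prefecture, April 22, 2021, lies within the daylight-saving period (18 April – 10 October), so Halax Prefecture is on daylight time, UTC−06:30.
00:30 UTC − 6h30m = 18:00 Halax Prefecture (rolling into the previous day, 22 April 2021).

18:00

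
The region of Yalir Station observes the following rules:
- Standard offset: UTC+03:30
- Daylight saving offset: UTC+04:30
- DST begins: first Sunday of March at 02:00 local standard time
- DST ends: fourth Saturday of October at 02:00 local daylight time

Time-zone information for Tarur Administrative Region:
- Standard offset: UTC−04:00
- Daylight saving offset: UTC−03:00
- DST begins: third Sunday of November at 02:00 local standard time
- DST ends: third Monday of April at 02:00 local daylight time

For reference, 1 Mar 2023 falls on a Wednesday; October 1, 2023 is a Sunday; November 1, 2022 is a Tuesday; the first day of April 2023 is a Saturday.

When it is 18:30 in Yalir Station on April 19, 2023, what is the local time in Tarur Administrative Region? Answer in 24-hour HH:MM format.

1 March 2023 is a Wednesday, so the first Sunday is March 5.
1 October 2023 is a Sunday, so the first Saturday is October 7 and the fourth is October 28.
Daylight saving runs 5 March – 28 October; April 19, 2023 is inside that window, so Yalir Station is at UTC+04:30.
18:30 Yalir Station − 4h30m = 14:00 UTC.
1 November 2022 is a Tuesday, so the first Sunday is November 6 and the third is November 20.
1 April 2023 is a Saturday, so the first Monday is April 3 and the third is April 17.
At the standard offset (UTC−04:00), 14:00 UTC − 4h = 10:00 Tarur Administrative Region standard time.
The standard-time date in Tarur Administrative Region, April 19, 2023, does not fall between 20 November 2022 and 17 April 2023, so daylight saving is not in effect and Tarur Administrative Region is at UTC−04:00.
14:00 UTC − 4h = 10:00 Tarur Administrative Region.

10:00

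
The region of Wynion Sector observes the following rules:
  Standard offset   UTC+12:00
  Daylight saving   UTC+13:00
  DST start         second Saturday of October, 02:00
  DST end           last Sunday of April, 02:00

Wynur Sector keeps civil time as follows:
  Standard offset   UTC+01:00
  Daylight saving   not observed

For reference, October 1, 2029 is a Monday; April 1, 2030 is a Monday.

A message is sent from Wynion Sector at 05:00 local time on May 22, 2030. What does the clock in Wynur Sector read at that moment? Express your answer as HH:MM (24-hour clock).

1 October 2029 is a Monday, so the first Saturday is October 6 and the second is October 13.
1 April 2030 is a Monday, so Sundays fall on 7, 14, 21, 28; the last is April 28.
May 22, 2030 does not fall between 13 October 2029 and 28 April 2030, so daylight saving is not in effect and Wynion Sector is at UTC+12:00.
05:00 Wynion Sector − 12h = 17:00 UTC (rolling into the previous day, 21 May 2030).
Wynur Sector stays on UTC+01:00 all year.
17:00 UTC + 1h = 18:00 Wynur Sector.

18:00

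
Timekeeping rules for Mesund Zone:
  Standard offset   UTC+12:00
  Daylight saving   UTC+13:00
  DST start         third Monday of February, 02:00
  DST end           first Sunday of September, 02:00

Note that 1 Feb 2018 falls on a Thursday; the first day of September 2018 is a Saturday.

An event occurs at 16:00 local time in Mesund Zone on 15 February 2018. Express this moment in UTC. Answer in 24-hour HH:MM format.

04:00

1 February 2018 is a Thursday, so the first Monday is February 5 and the third is February 19.
1 September 2018 is a Saturday, so the first Sunday is September 2.
Daylight saving runs 19 February – 2 September; 15 February 2018 is outside that window, so Mesund Zone is on standard time at UTC+12:00.
16:00 local − 12h = 04:00 UTC.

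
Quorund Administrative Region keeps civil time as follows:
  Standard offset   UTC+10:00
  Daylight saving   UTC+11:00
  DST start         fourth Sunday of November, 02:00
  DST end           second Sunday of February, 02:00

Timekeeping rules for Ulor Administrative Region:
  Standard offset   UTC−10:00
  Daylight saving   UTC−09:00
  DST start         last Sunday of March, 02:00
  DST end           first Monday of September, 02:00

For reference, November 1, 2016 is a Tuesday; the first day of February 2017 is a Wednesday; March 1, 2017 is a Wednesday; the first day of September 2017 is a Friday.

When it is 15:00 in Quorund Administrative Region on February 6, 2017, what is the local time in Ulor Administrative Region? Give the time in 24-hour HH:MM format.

18:00

1 November 2016 is a Tuesday, so the first Sunday is November 6 and the fourth is November 27.
1 February 2017 is a Wednesday, so the first Sunday is February 5 and the second is February 12.
February 6, 2017 falls between 27 November 2016 and 12 February 2017, so daylight saving is in effect and Quorund Administrative Region is at UTC+11:00.
15:00 Quorund Administrative Region − 11h = 04:00 UTC.
1 March 2017 is a Wednesday, so Sundays fall on 5, 12, 19, 26; the last is March 26.
1 September 2017 is a Friday, so the first Monday is September 4.
At the standard offset (UTC−10:00), 04:00 UTC − 10h = 18:00 Ulor Administrative Region standard time (rolling into the previous day, 5 February 2017).
The standard-time date in Ulor Administrative Region, February 5, 2017, does not fall between 26 March and 4 September, so daylight saving is not in effect and Ulor Administrative Region is at UTC−10:00.
04:00 UTC − 10h = 18:00 Ulor Administrative Region (rolling into the previous day, 5 February 2017).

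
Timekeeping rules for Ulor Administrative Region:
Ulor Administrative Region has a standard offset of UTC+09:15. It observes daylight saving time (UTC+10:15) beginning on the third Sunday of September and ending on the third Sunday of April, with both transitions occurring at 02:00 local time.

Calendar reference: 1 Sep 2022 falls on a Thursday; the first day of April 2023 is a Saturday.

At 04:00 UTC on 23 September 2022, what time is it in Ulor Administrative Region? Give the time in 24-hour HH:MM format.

1 September 2022 is a Thursday, so the first Sunday is September 4 and the third is September 18.
1 April 2023 is a Saturday, so the first Sunday is April 2 and the third is April 16.
At the standard offset (UTC+09:15), 04:00 UTC + 9h15m = 13:15 Ulor Administrative Region standard time.
The standard-time date in Ulor Administrative Region, 23 September 2022, falls between 18 September 2022 and 16 April 2023, so daylight saving is in effect and Ulor Administrative Region is at UTC+10:15.
04:00 UTC + 10h15m = 14:15 local.

14:15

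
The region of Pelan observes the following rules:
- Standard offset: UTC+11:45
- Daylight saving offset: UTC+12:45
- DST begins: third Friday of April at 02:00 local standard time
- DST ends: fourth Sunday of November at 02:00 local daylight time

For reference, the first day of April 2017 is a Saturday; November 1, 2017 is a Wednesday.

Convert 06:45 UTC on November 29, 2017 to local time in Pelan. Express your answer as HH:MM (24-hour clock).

1 April 2017 is a Saturday, so the first Friday is April 7 and the third is April 21.
1 November 2017 is a Wednesday, so the first Sunday is November 5 and the fourth is November 26.
At the standard offset (UTC+11:45), 06:45 UTC + 11h45m = 18:30 Pelan standard time.
The standard-time date in Pelan, November 29, 2017, is outside the daylight-saving period (21 April – 26 November), so Pelan is on standard time, UTC+11:45.
06:45 UTC + 11h45m = 18:30 local.

18:30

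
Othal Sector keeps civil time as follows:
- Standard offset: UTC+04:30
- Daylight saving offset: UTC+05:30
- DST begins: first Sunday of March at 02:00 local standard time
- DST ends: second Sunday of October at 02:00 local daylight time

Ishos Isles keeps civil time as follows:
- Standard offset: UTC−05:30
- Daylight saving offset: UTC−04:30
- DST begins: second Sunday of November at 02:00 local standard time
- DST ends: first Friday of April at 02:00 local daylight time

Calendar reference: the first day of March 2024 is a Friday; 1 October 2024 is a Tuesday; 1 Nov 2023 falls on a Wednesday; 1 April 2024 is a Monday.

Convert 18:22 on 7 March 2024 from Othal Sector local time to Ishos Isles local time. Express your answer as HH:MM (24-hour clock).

08:22

1 March 2024 is a Friday, so the first Sunday is March 3.
1 October 2024 is a Tuesday, so the first Sunday is October 6 and the second is October 13.
7 March 2024 lies within the daylight-saving period (3 March – 13 October), so Othal Sector is on daylight time, UTC+05:30.
18:22 Othal Sector − 5h30m = 12:52 UTC.
1 November 2023 is a Wednesday, so the first Sunday is November 5 and the second is November 12.
1 April 2024 is a Monday, so the first Friday is April 5.
At the standard offset (UTC−05:30), 12:52 UTC − 5h30m = 07:22 Ishos Isles standard time.
The standard-time date in Ishos Isles, 7 March 2024, lies within the daylight-saving period (12 November 2023 – 5 April 2024), so Ishos Isles is on daylight time, UTC−04:30.
12:52 UTC − 4h30m = 08:22 Ishos Isles.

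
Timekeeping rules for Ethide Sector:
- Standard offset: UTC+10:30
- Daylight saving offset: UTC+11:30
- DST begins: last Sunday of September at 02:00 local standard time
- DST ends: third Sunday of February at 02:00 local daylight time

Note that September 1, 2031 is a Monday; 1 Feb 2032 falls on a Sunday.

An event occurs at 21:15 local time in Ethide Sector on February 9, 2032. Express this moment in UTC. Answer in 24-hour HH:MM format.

09:45

1 September 2031 is a Monday, so Sundays fall on 7, 14, 21, 28; the last is September 28.
1 February 2032 is a Sunday, so the first Sunday is February 1 and the third is February 15.
Daylight saving runs 28 September 2031 – 15 February 2032; February 9, 2032 is inside that window, so Ethide Sector is at UTC+11:30.
21:15 local − 11h30m = 09:45 UTC.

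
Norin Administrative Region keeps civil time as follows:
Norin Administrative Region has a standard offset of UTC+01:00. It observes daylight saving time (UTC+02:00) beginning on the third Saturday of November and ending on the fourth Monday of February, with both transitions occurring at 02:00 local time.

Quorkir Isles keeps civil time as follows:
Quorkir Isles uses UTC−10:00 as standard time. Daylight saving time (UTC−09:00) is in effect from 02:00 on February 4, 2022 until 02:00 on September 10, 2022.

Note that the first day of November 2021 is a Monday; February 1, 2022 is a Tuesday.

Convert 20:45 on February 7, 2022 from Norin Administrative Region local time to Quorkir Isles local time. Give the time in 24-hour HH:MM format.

1 November 2021 is a Monday, so the first Saturday is November 6 and the third is November 20.
1 February 2022 is a Tuesday, so the first Monday is February 7 and the fourth is February 28.
Daylight saving runs 20 November 2021 – 28 February 2022; February 7, 2022 is inside that window, so Norin Administrative Region is at UTC+02:00.
20:45 Norin Administrative Region − 2h = 18:45 UTC.
At the standard offset (UTC−10:00), 18:45 UTC − 10h = 08:45 Quorkir Isles standard time.
The standard-time date in Quorkir Isles, February 7, 2022, falls between 4 February and 10 September, so daylight saving is in effect and Quorkir Isles is at UTC−09:00.
18:45 UTC − 9h = 09:45 Quorkir Isles.

09:45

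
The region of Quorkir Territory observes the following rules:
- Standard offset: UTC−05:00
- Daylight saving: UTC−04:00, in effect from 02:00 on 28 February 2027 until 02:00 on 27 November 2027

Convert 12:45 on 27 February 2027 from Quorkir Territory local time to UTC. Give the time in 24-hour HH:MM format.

17:45

27 February 2027 is outside the daylight-saving period (28 February – 27 November), so Quorkir Territory is on standard time, UTC−05:00.
12:45 local + 5h = 17:45 UTC.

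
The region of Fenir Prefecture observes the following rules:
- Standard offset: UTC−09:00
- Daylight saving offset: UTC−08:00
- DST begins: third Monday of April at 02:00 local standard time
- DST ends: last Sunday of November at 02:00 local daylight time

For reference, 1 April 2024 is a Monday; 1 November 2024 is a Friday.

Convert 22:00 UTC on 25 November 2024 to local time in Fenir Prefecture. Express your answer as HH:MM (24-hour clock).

13:00

1 April 2024 is a Monday, so the first Monday is April 1 and the third is April 15.
1 November 2024 is a Friday, so Sundays fall on 3, 10, 17, 24; the last is November 24.
At the standard offset (UTC−09:00), 22:00 UTC − 9h = 13:00 Fenir Prefecture standard time.
The standard-time date in Fenir Prefecture, 25 November 2024, does not fall between 15 April and 24 November, so daylight saving is not in effect and Fenir Prefecture is at UTC−09:00.
22:00 UTC − 9h = 13:00 local.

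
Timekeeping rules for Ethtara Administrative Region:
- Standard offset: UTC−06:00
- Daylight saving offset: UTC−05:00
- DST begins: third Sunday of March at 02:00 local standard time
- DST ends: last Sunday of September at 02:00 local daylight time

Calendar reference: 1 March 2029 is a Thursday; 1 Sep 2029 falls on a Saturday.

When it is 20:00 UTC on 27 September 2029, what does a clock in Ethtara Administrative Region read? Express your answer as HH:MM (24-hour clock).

1 March 2029 is a Thursday, so the first Sunday is March 4 and the third is March 18.
1 September 2029 is a Saturday, so Sundays fall on 2, 9, 16, 23, 30; the last is September 30.
At the standard offset (UTC−06:00), 20:00 UTC − 6h = 14:00 Ethtara Administrative Region standard time.
The standard-time date in Ethtara Administrative Region, 27 September 2029, falls between 18 March and 30 September, so daylight saving is in effect and Ethtara Administrative Region is at UTC−05:00.
20:00 UTC − 5h = 15:00 local.

15:00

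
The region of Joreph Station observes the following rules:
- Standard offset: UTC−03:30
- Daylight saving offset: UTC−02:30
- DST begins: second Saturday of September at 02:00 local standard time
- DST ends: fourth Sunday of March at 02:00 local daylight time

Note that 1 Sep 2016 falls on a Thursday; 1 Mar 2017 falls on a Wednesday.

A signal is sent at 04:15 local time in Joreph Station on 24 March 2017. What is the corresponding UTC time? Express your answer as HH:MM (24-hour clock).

1 September 2016 is a Thursday, so the first Saturday is September 3 and the second is September 10.
1 March 2017 is a Wednesday, so the first Sunday is March 5 and the fourth is March 26.
24 March 2017 falls between 10 September 2016 and 26 March 2017, so daylight saving is in effect and Joreph Station is at UTC−02:30.
04:15 local + 2h30m = 06:45 UTC.

06:45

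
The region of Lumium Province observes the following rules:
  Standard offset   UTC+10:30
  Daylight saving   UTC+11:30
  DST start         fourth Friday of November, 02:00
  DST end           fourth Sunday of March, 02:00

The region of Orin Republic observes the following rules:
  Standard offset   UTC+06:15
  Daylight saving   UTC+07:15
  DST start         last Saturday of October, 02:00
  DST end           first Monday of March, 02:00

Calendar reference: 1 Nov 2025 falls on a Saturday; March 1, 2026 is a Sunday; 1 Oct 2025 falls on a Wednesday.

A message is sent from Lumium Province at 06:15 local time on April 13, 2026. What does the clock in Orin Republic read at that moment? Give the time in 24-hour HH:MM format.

02:00

1 November 2025 is a Saturday, so the first Friday is November 7 and the fourth is November 28.
1 March 2026 is a Sunday, so the first Sunday is March 1 and the fourth is March 22.
April 13, 2026 is outside the daylight-saving period (28 November 2025 – 22 March 2026), so Lumium Province is on standard time, UTC+10:30.
06:15 Lumium Province − 10h30m = 19:45 UTC (rolling into the previous day, 12 April 2026).
1 October 2025 is a Wednesday, so Saturdays fall on 4, 11, 18, 25; the last is October 25.
1 March 2026 is a Sunday, so the first Monday is March 2.
At the standard offset (UTC+06:15), 19:45 UTC + 6h15m = 02:00 Orin Republic standard time (rolling into the next day, 13 April 2026).
Daylight saving runs 25 October 2025 – 2 March 2026; the standard-time date in Orin Republic, April 13, 2026, is outside that window, so Orin Republic is on standard time at UTC+06:15.
19:45 UTC + 6h15m = 02:00 Orin Republic (rolling into the next day, 13 April 2026).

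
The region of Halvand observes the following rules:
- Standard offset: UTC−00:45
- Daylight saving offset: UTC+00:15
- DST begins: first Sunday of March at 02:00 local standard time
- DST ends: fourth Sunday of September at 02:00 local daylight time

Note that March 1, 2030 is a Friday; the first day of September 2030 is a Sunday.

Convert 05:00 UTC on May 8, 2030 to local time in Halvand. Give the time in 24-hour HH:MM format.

05:15

1 March 2030 is a Friday, so the first Sunday is March 3.
1 September 2030 is a Sunday, so the first Sunday is September 1 and the fourth is September 22.
At the standard offset (UTC−00:45), 05:00 UTC − 0h45m = 04:15 Halvand standard time.
Daylight saving runs 3 March – 22 September; the standard-time date in Halvand, May 8, 2030, is inside that window, so Halvand is at UTC+00:15.
05:00 UTC + 0h15m = 05:15 local.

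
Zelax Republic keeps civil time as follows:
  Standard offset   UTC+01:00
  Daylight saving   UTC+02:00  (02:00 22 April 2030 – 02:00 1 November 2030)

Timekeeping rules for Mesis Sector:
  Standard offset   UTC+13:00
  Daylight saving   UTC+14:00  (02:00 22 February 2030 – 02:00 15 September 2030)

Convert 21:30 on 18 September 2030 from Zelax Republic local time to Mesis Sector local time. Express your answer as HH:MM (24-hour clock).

08:30

Daylight saving runs 22 April – 1 November; 18 September 2030 is inside that window, so Zelax Republic is at UTC+02:00.
21:30 Zelax Republic − 2h = 19:30 UTC.
At the standard offset (UTC+13:00), 19:30 UTC + 13h = 08:30 Mesis Sector standard time (rolling into the next day, 19 September 2030).
Daylight saving runs 22 February – 15 September; the standard-time date in Mesis Sector, 19 September 2030, is outside that window, so Mesis Sector is on standard time at UTC+13:00.
19:30 UTC + 13h = 08:30 Mesis Sector (rolling into the next day, 19 September 2030).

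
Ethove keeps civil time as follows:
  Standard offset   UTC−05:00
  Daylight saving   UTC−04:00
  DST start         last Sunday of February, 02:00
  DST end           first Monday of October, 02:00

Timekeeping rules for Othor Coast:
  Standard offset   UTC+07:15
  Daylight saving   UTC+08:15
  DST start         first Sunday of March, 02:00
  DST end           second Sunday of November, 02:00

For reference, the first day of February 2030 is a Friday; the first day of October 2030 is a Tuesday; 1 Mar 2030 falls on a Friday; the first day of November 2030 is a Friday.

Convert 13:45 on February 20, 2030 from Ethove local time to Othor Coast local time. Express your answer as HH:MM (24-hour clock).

1 February 2030 is a Friday, so Sundays fall on 3, 10, 17, 24; the last is February 24.
1 October 2030 is a Tuesday, so the first Monday is October 7.
February 20, 2030 is outside the daylight-saving period (24 February – 7 October), so Ethove is on standard time, UTC−05:00.
13:45 Ethove + 5h = 18:45 UTC.
1 March 2030 is a Friday, so the first Sunday is March 3.
1 November 2030 is a Friday, so the first Sunday is November 3 and the second is November 10.
At the standard offset (UTC+07:15), 18:45 UTC + 7h15m = 02:00 Othor Coast standard time (rolling into the next day, 21 February 2030).
Daylight saving runs 3 March – 10 November; the standard-time date in Othor Coast, February 21, 2030, is outside that window, so Othor Coast is on standard time at UTC+07:15.
18:45 UTC + 7h15m = 02:00 Othor Coast (rolling into the next day, 21 February 2030).

02:00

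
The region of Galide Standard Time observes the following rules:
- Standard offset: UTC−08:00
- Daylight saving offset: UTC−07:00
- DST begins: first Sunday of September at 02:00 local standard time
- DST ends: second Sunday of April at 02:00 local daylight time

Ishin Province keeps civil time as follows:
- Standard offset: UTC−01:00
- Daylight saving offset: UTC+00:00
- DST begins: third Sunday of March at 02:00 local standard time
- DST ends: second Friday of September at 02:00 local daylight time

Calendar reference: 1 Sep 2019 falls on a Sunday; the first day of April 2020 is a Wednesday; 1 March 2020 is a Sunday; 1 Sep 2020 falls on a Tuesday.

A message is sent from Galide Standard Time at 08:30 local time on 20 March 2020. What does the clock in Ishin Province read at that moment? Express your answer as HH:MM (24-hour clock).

1 September 2019 is a Sunday, so the first Sunday is September 1.
1 April 2020 is a Wednesday, so the first Sunday is April 5 and the second is April 12.
20 March 2020 falls between 1 September 2019 and 12 April 2020, so daylight saving is in effect and Galide Standard Time is at UTC−07:00.
08:30 Galide Standard Time + 7h = 15:30 UTC.
1 March 2020 is a Sunday, so the first Sunday is March 1 and the third is March 15.
1 September 2020 is a Tuesday, so the first Friday is September 4 and the second is September 11.
At the standard offset (UTC−01:00), 15:30 UTC − 1h = 14:30 Ishin Province standard time.
The standard-time date in Ishin Province, 20 March 2020, lies within the daylight-saving period (15 March – 11 September), so Ishin Province is on daylight time, UTC+00:00.
15:30 UTC + 0h = 15:30 Ishin Province.

15:30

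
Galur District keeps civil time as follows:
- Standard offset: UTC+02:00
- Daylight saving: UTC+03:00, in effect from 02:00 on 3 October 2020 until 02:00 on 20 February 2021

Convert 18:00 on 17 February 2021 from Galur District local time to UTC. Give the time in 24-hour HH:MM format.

15:00

Daylight saving runs 3 October 2020 – 20 February 2021; 17 February 2021 is inside that window, so Galur District is at UTC+03:00.
18:00 local − 3h = 15:00 UTC.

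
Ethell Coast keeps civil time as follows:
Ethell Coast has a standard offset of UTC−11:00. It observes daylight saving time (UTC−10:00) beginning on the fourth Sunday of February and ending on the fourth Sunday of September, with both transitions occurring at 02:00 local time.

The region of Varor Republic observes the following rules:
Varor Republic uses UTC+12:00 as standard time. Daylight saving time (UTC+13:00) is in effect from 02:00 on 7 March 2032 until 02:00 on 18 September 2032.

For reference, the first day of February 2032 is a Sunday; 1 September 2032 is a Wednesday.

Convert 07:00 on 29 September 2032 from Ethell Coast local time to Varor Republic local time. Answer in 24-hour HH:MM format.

06:00

1 February 2032 is a Sunday, so the first Sunday is February 1 and the fourth is February 22.
1 September 2032 is a Wednesday, so the first Sunday is September 5 and the fourth is September 26.
Daylight saving runs 22 February – 26 September; 29 September 2032 is outside that window, so Ethell Coast is on standard time at UTC−11:00.
07:00 Ethell Coast + 11h = 18:00 UTC.
At the standard offset (UTC+12:00), 18:00 UTC + 12h = 06:00 Varor Republic standard time (rolling into the next day, 30 September 2032).
The standard-time date in Varor Republic, 30 September 2032, is outside the daylight-saving period (7 March – 18 September), so Varor Republic is on standard time, UTC+12:00.
18:00 UTC + 12h = 06:00 Varor Republic (rolling into the next day, 30 September 2032).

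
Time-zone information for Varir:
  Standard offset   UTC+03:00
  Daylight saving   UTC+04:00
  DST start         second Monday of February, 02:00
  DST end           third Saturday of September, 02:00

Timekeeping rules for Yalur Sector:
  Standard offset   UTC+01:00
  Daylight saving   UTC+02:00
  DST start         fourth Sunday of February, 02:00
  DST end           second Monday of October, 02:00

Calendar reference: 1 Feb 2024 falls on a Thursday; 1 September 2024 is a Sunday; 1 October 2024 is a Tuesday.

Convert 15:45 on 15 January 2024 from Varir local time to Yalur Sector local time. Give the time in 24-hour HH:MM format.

1 February 2024 is a Thursday, so the first Monday is February 5 and the second is February 12.
1 September 2024 is a Sunday, so the first Saturday is September 7 and the third is September 21.
15 January 2024 does not fall between 12 February and 21 September, so daylight saving is not in effect and Varir is at UTC+03:00.
15:45 Varir − 3h = 12:45 UTC.
1 February 2024 is a Thursday, so the first Sunday is February 4 and the fourth is February 25.
1 October 2024 is a Tuesday, so the first Monday is October 7 and the second is October 14.
At the standard offset (UTC+01:00), 12:45 UTC + 1h = 13:45 Yalur Sector standard time.
The standard-time date in Yalur Sector, 15 January 2024, does not fall between 25 February and 14 October, so daylight saving is not in effect and Yalur Sector is at UTC+01:00.
12:45 UTC + 1h = 13:45 Yalur Sector.

13:45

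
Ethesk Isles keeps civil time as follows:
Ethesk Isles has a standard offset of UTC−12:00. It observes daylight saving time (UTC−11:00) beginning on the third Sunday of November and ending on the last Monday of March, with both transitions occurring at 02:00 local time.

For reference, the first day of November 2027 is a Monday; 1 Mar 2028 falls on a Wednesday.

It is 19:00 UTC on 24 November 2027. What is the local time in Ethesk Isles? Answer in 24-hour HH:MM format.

08:00

1 November 2027 is a Monday, so the first Sunday is November 7 and the third is November 21.
1 March 2028 is a Wednesday, so Mondays fall on 6, 13, 20, 27; the last is March 27.
At the standard offset (UTC−12:00), 19:00 UTC − 12h = 07:00 Ethesk Isles standard time.
The standard-time date in Ethesk Isles, 24 November 2027, lies within the daylight-saving period (21 November 2027 – 27 March 2028), so Ethesk Isles is on daylight time, UTC−11:00.
19:00 UTC − 11h = 08:00 local.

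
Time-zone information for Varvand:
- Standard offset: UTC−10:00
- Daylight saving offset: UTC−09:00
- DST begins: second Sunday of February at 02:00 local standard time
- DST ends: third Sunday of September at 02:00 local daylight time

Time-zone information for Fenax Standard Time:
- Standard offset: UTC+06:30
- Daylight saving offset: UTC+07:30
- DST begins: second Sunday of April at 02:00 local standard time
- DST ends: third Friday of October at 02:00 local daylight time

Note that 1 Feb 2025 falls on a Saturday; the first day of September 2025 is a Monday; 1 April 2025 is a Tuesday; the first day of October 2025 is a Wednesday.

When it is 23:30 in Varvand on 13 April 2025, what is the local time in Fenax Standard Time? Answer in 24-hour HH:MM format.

1 February 2025 is a Saturday, so the first Sunday is February 2 and the second is February 9.
1 September 2025 is a Monday, so the first Sunday is September 7 and the third is September 21.
13 April 2025 falls between 9 February and 21 September, so daylight saving is in effect and Varvand is at UTC−09:00.
23:30 Varvand + 9h = 08:30 UTC (rolling into the next day, 14 April 2025).
1 April 2025 is a Tuesday, so the first Sunday is April 6 and the second is April 13.
1 October 2025 is a Wednesday, so the first Friday is October 3 and the third is October 17.
At the standard offset (UTC+06:30), 08:30 UTC + 6h30m = 15:00 Fenax Standard Time standard time.
The standard-time date in Fenax Standard Time, 14 April 2025, lies within the daylight-saving period (13 April – 17 October), so Fenax Standard Time is on daylight time, UTC+07:30.
08:30 UTC + 7h30m = 16:00 Fenax Standard Time.

16:00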